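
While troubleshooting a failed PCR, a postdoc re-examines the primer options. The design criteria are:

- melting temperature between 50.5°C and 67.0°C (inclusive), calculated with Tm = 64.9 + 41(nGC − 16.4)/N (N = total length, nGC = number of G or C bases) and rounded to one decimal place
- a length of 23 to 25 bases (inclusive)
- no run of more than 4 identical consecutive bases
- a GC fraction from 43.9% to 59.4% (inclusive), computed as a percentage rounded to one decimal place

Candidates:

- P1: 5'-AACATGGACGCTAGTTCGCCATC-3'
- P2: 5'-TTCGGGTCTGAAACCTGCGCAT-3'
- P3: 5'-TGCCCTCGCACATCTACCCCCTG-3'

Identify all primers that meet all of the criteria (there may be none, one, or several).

P1 (23 nt, A=6 T=5 G=5 C=7): Tm = 64.9 + 41·(12 − 16.4)/23 = 57.1°C ✓; length 23 ✓; longest run = 2 ✓; GC 12/23 = 52.2% ✓ — passes.
P2 (22 nt, A=4 T=6 G=6 C=6): Tm = 64.9 + 41·(12 − 16.4)/22 = 56.7°C ✓; length 22, outside 23–25 ✗; longest run = 3 ✓; GC 12/22 = 54.5% ✓ — fails.
P3 (23 nt, A=3 T=5 G=3 C=12): Tm = 64.9 + 41·(15 − 16.4)/23 = 62.4°C ✓; length 23 ✓; longest run = 5, exceeds 4 ✗; GC 15/23 = 65.2%, outside 43.9–59.4% ✗ — fails.

P1 only.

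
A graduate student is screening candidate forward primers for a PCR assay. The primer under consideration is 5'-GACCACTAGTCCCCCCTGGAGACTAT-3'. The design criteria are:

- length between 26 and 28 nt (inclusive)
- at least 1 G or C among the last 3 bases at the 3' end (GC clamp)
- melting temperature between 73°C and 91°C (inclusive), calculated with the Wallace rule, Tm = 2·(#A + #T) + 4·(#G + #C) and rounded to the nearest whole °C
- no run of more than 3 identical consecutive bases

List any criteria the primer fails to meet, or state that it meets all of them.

Base counts: A=6, T=5, G=5, C=10 (length 26).
length: length 26 ✓
GC clamp: 3' end TAT has 0 G/C, need ≥1 ✗
Tm: Tm = 2·11 + 4·15 = 82°C ✓
homopolymer run: longest run = 6, exceeds 3 ✗

Fails: GC clamp, homopolymer run.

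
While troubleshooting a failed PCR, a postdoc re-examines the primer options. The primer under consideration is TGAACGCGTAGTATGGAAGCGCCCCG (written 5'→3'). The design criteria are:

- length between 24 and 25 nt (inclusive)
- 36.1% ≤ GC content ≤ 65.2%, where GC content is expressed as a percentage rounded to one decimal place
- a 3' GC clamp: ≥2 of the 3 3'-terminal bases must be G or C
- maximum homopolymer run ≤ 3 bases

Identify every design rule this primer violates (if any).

Fails: length, homopolymer run.

Base counts: A=6, T=4, G=9, C=7 (length 26).
length: length 26, outside 24–25 ✗
GC content: GC 16/26 = 61.5% ✓
GC clamp: 3' end CCG has 3 G/C ✓
homopolymer run: longest run = 4, exceeds 3 ✗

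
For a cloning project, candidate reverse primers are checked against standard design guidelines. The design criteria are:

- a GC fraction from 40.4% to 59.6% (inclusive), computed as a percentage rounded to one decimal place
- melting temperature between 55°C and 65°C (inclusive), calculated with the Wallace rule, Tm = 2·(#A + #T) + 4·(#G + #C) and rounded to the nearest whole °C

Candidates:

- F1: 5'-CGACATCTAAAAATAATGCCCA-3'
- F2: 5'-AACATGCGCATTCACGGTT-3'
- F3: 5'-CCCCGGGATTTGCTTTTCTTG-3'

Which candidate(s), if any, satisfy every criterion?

F1 (22 nt, A=10 T=4 G=2 C=6): GC 8/22 = 36.4%, outside 40.4–59.6% ✗; Tm = 2·14 + 4·8 = 60°C ✓ — fails.
F2 (19 nt, A=5 T=5 G=4 C=5): GC 9/19 = 47.4% ✓; Tm = 2·10 + 4·9 = 56°C ✓ — passes.
F3 (21 nt, A=1 T=9 G=5 C=6): GC 11/21 = 52.4% ✓; Tm = 2·10 + 4·11 = 64°C ✓ — passes.

F2 and F3.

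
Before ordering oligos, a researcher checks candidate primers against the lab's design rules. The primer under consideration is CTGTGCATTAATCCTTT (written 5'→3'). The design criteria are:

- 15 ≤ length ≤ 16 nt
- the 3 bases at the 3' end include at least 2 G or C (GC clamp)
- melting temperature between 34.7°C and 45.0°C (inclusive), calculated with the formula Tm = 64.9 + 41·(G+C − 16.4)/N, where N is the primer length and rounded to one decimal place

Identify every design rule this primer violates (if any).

Base counts: A=3, T=8, G=2, C=4 (length 17).
length: length 17, outside 15–16 ✗
GC clamp: 3' end TTT has 0 G/C, need ≥2 ✗
Tm: Tm = 64.9 + 41·(6 − 16.4)/17 = 39.8°C ✓

Fails: length, GC clamp.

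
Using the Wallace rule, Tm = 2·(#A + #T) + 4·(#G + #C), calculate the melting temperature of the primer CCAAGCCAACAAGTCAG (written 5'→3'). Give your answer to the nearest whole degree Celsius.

Base counts: A=7, T=1, G=3, C=6 (length 17).
Tm = 2·(7+1) + 4·(3+6) = 2·8 + 4·9 = 16 + 36 = 52°C.

52°C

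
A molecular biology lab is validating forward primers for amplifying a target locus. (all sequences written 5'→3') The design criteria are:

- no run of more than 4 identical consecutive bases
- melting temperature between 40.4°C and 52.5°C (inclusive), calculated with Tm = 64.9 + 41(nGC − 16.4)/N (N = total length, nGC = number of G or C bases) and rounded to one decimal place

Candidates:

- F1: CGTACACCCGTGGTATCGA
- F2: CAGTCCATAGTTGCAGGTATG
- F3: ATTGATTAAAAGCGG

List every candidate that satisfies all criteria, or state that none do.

F1 (19 nt, A=4 T=4 G=5 C=6): longest run = 3 ✓; Tm = 64.9 + 41·(11 − 16.4)/19 = 53.2°C, outside 40.4–52.5°C ✗ — fails.
F2 (21 nt, A=5 T=6 G=6 C=4): longest run = 2 ✓; Tm = 64.9 + 41·(10 − 16.4)/21 = 52.4°C ✓ — passes.
F3 (15 nt, A=6 T=4 G=4 C=1): longest run = 4 ✓; Tm = 64.9 + 41·(5 − 16.4)/15 = 33.7°C, outside 40.4–52.5°C ✗ — fails.

F2 only.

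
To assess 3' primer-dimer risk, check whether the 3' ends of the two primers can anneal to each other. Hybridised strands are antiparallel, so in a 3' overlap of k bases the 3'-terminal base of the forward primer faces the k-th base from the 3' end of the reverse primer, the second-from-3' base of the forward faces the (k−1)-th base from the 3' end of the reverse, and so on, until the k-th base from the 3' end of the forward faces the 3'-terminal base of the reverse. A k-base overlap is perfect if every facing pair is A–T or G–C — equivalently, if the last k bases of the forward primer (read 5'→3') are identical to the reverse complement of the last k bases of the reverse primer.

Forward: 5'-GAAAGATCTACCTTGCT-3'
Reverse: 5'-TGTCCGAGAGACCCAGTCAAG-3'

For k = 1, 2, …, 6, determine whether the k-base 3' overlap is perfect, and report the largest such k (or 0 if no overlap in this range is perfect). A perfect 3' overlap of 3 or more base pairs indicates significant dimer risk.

Last 6 bases (5'→3') — forward …CTTGCT, reverse …GTCAAG.
Reverse complement of the reverse primer's last 6 bases: CTTGAC; its first k bases are the reverse complement of the reverse primer's last k bases, so a perfect k-base overlap needs the forward primer's last k bases to equal them.
Comparing (forward last k vs required): k=1: T vs C ✗; k=2: CT vs CT ✓; k=3: GCT vs CTT ✗; k=4: TGCT vs CTTG ✗; k=5: TTGCT vs CTTGA ✗; k=6: CTTGCT vs CTTGAC ✗.
Only k = 2 is perfect, so the longest perfect 3' overlap is 2.

Longest perfect overlap: 2 complementary base pairs; below the dimer-risk threshold (threshold 3).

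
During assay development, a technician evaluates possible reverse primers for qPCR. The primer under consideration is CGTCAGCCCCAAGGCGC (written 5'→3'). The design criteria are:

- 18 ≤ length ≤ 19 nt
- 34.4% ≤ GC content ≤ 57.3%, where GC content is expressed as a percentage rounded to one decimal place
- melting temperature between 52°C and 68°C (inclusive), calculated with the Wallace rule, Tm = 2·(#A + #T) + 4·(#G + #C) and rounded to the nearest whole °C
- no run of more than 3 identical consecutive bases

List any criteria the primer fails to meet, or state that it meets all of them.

Base counts: A=3, T=1, G=5, C=8 (length 17).
length: length 17, outside 18–19 ✗
GC content: GC 13/17 = 76.5%, outside 34.4–57.3% ✗
Tm: Tm = 2·4 + 4·13 = 60°C ✓
homopolymer run: longest run = 4, exceeds 3 ✗

Fails: length, GC content, homopolymer run.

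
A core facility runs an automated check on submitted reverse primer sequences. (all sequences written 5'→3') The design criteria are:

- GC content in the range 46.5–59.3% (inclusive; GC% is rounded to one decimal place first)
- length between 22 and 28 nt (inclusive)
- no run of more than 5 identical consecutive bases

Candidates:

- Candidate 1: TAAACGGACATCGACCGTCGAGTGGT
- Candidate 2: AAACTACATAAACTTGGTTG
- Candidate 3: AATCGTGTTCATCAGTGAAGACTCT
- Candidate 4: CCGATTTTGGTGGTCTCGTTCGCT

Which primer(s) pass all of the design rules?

Candidate 1 and Candidate 4.

Candidate 1 (26 nt, A=7 T=5 G=8 C=6): GC 14/26 = 53.8% ✓; length 26 ✓; longest run = 3 ✓ — passes.
Candidate 2 (20 nt, A=8 T=6 G=3 C=3): GC 6/20 = 30.0%, outside 46.5–59.3% ✗; length 20, outside 22–28 ✗; longest run = 3 ✓ — fails.
Candidate 3 (25 nt, A=7 T=8 G=5 C=5): GC 10/25 = 40.0%, outside 46.5–59.3% ✗; length 25 ✓; longest run = 2 ✓ — fails.
Candidate 4 (24 nt, A=1 T=10 G=7 C=6): GC 13/24 = 54.2% ✓; length 24 ✓; longest run = 4 ✓ — passes.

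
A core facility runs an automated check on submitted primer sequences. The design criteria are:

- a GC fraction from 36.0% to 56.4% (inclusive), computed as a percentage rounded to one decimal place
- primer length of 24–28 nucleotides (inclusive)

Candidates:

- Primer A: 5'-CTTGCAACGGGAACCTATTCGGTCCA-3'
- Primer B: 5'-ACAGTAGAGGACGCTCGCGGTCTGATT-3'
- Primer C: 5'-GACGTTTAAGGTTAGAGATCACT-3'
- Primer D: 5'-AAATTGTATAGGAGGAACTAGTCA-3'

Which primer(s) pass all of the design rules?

Primer A (26 nt, A=6 T=6 G=6 C=8): GC 14/26 = 53.8% ✓; length 26 ✓ — passes.
Primer B (27 nt, A=6 T=6 G=9 C=6): GC 15/27 = 55.6% ✓; length 27 ✓ — passes.
Primer C (23 nt, A=7 T=7 G=6 C=3): GC 9/23 = 39.1% ✓; length 23, outside 24–28 ✗ — fails.
Primer D (24 nt, A=10 T=6 G=6 C=2): GC 8/24 = 33.3%, outside 36.0–56.4% ✗; length 24 ✓ — fails.

Primer A and Primer B.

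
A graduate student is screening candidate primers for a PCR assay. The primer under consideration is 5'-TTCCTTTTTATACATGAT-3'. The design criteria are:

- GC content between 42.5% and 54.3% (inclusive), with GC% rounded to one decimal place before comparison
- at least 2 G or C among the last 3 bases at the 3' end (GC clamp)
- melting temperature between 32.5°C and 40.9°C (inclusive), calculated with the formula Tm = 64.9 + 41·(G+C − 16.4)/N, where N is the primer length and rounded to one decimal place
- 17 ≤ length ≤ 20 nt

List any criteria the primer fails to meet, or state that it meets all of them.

Fails: GC content, GC clamp.

Base counts: A=4, T=10, G=1, C=3 (length 18).
GC content: GC 4/18 = 22.2%, outside 42.5–54.3% ✗
GC clamp: 3' end GAT has 1 G/C, need ≥2 ✗
Tm: Tm = 64.9 + 41·(4 − 16.4)/18 = 36.7°C ✓
length: length 18 ✓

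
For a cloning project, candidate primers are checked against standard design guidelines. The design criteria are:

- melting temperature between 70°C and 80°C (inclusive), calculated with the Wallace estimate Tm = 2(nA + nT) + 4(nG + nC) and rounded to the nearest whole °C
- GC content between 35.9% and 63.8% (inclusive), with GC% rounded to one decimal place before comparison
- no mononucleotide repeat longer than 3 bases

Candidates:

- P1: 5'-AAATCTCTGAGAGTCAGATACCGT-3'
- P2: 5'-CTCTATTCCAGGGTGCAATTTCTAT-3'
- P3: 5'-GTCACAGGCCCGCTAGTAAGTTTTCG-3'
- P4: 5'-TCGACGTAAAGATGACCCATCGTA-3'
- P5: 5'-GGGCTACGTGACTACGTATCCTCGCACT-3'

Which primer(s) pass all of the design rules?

P1 (24 nt, A=8 T=6 G=5 C=5): Tm = 2·14 + 4·10 = 68°C, outside 70–80°C ✗; GC 10/24 = 41.7% ✓; longest run = 3 ✓ — fails.
P2 (25 nt, A=5 T=10 G=4 C=6): Tm = 2·15 + 4·10 = 70°C ✓; GC 10/25 = 40.0% ✓; longest run = 3 ✓ — passes.
P3 (26 nt, A=5 T=7 G=7 C=7): Tm = 2·12 + 4·14 = 80°C ✓; GC 14/26 = 53.8% ✓; longest run = 4, exceeds 3 ✗ — fails.
P4 (24 nt, A=8 T=5 G=5 C=6): Tm = 2·13 + 4·11 = 70°C ✓; GC 11/24 = 45.8% ✓; longest run = 3 ✓ — passes.
P5 (28 nt, A=5 T=7 G=7 C=9): Tm = 2·12 + 4·16 = 88°C, outside 70–80°C ✗; GC 16/28 = 57.1% ✓; longest run = 3 ✓ — fails.

P2 and P4.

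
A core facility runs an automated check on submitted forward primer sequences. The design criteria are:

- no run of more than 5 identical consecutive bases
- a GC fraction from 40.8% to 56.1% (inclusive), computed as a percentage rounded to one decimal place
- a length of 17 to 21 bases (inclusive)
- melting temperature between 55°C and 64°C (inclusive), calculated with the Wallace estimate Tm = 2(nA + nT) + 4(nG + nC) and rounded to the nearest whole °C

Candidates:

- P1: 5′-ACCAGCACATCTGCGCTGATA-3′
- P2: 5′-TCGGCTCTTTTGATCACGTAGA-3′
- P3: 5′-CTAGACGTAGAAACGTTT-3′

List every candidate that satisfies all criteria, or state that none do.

P1 only.

P1 (21 nt, A=6 T=4 G=4 C=7): longest run = 2 ✓; GC 11/21 = 52.4% ✓; length 21 ✓; Tm = 2·10 + 4·11 = 64°C ✓ — passes.
P2 (22 nt, A=4 T=8 G=5 C=5): longest run = 4 ✓; GC 10/22 = 45.5% ✓; length 22, outside 17–21 ✗; Tm = 2·12 + 4·10 = 64°C ✓ — fails.
P3 (18 nt, A=6 T=5 G=4 C=3): longest run = 3 ✓; GC 7/18 = 38.9%, outside 40.8–56.1% ✗; length 18 ✓; Tm = 2·11 + 4·7 = 50°C, outside 55–64°C ✗ — fails.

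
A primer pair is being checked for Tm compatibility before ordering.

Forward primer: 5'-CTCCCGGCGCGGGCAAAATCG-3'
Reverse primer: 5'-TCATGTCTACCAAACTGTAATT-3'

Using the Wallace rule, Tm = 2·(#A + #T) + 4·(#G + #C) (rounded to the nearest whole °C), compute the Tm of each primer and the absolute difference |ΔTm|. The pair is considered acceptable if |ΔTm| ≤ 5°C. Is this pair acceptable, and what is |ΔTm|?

|ΔTm| = 14°C; the pair is not acceptable.

Forward: A=4 T=2 G=7 C=8 → Tm = 2·6 + 4·15 = 72°C.
Reverse: A=7 T=8 G=2 C=5 → Tm = 2·15 + 4·7 = 58°C.
|ΔTm| = |72 − 58| = 14°C, > 5°C.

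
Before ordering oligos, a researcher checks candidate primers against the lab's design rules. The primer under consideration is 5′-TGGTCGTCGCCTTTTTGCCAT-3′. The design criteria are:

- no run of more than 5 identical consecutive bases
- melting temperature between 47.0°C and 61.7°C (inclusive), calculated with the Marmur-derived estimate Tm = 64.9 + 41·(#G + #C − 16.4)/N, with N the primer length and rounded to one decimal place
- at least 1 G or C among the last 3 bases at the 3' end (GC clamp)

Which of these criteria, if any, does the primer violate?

Base counts: A=1, T=9, G=5, C=6 (length 21).
homopolymer run: longest run = 5 ✓
Tm: Tm = 64.9 + 41·(11 − 16.4)/21 = 54.4°C ✓
GC clamp: 3' end CAT has 1 G/C ✓

Meets all criteria.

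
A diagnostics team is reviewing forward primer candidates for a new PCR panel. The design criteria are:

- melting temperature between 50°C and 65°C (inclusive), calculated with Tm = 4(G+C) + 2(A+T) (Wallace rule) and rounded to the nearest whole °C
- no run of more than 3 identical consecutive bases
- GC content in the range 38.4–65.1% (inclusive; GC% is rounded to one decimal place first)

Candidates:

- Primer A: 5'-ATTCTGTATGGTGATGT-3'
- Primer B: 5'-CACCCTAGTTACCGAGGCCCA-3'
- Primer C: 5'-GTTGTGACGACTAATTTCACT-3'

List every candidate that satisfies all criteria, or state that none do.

Primer A (17 nt, A=3 T=8 G=5 C=1): Tm = 2·11 + 4·6 = 46°C, outside 50–65°C ✗; longest run = 2 ✓; GC 6/17 = 35.3%, outside 38.4–65.1% ✗ — fails.
Primer B (21 nt, A=5 T=3 G=4 C=9): Tm = 2·8 + 4·13 = 68°C, outside 50–65°C ✗; longest run = 3 ✓; GC 13/21 = 61.9% ✓ — fails.
Primer C (21 nt, A=5 T=8 G=4 C=4): Tm = 2·13 + 4·8 = 58°C ✓; longest run = 3 ✓; GC 8/21 = 38.1%, outside 38.4–65.1% ✗ — fails.

None of the candidates satisfy all criteria.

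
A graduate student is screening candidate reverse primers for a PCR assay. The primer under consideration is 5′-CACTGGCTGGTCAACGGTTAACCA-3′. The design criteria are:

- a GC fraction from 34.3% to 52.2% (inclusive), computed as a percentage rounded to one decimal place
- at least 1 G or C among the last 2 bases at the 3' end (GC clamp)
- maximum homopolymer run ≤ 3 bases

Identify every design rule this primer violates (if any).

Fails: GC content.

Base counts: A=6, T=5, G=6, C=7 (length 24).
GC content: GC 13/24 = 54.2%, outside 34.3–52.2% ✗
GC clamp: 3' end CA has 1 G/C ✓
homopolymer run: longest run = 2 ✓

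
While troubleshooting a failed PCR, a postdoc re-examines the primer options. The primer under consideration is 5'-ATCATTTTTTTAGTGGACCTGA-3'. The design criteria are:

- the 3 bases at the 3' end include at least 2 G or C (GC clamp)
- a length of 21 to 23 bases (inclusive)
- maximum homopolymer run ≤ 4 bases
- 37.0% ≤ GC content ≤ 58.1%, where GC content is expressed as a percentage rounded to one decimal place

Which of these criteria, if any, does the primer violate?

Fails: GC clamp, homopolymer run, GC content.

Base counts: A=5, T=10, G=4, C=3 (length 22).
GC clamp: 3' end TGA has 1 G/C, need ≥2 ✗
length: length 22 ✓
homopolymer run: longest run = 7, exceeds 4 ✗
GC content: GC 7/22 = 31.8%, outside 37.0–58.1% ✗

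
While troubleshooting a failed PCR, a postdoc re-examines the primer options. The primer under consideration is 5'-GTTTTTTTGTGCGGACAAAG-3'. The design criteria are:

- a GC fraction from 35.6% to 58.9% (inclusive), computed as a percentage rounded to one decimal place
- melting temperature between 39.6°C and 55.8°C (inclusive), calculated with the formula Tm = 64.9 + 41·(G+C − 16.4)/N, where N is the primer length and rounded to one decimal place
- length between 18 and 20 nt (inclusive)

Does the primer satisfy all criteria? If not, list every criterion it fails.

Meets all criteria.

Base counts: A=4, T=8, G=6, C=2 (length 20).
GC content: GC 8/20 = 40.0% ✓
Tm: Tm = 64.9 + 41·(8 − 16.4)/20 = 47.7°C ✓
length: length 20 ✓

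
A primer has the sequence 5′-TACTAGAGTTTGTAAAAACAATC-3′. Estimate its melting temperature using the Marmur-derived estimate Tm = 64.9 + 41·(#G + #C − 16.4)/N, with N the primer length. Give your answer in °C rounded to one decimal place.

46.4°C

Base counts: A=10, T=7, G=3, C=3; G+C = 6, N = 23.
Tm = 64.9 + 41·(6 − 16.4)/23 = 64.9 + -426.40/23 = 46.4°C.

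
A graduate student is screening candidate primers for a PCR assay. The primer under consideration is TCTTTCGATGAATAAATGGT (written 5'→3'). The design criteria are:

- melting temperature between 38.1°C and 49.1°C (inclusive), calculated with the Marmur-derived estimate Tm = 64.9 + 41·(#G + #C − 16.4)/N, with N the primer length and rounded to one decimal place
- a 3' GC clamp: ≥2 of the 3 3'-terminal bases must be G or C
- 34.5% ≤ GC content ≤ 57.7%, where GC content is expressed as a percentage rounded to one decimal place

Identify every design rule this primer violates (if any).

Base counts: A=6, T=8, G=4, C=2 (length 20).
Tm: Tm = 64.9 + 41·(6 − 16.4)/20 = 43.6°C ✓
GC clamp: 3' end GGT has 2 G/C ✓
GC content: GC 6/20 = 30.0%, outside 34.5–57.7% ✗

Fails: GC content.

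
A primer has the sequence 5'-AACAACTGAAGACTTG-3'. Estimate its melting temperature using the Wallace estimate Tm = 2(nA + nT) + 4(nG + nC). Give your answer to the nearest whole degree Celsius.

44°C

Base counts: A=7, T=3, G=3, C=3 (length 16).
Tm = 2·(7+3) + 4·(3+3) = 2·10 + 4·6 = 20 + 24 = 44°C.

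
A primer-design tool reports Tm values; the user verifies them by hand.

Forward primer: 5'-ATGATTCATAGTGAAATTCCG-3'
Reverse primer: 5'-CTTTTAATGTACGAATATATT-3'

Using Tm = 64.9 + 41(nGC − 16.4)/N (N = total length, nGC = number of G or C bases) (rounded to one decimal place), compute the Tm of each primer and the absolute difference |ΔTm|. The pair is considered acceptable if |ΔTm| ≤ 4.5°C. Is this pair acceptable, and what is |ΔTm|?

|ΔTm| = 5.8°C; the pair is not acceptable.

Forward: G+C = 7, N = 21 → Tm = 64.9 + 41·(7 − 16.4)/21 = 46.5°C.
Reverse: G+C = 4, N = 21 → Tm = 64.9 + 41·(4 − 16.4)/21 = 40.7°C.
|ΔTm| = |46.5 − 40.7| = 5.8°C, > 4.5°C.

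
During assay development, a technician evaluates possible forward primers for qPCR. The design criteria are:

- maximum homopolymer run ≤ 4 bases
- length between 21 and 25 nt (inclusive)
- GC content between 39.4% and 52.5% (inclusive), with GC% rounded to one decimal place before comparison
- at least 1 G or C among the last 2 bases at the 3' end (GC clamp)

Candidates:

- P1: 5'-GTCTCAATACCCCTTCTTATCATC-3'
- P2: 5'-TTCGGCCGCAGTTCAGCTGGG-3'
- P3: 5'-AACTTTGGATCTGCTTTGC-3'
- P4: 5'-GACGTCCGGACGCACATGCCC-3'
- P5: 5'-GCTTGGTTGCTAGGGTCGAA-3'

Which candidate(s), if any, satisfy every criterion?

P1 (24 nt, A=5 T=9 G=1 C=9): longest run = 4 ✓; length 24 ✓; GC 10/24 = 41.7% ✓; 3' end TC has 1 G/C ✓ — passes.
P2 (21 nt, A=2 T=5 G=8 C=6): longest run = 3 ✓; length 21 ✓; GC 14/21 = 66.7%, outside 39.4–52.5% ✗; 3' end GG has 2 G/C ✓ — fails.
P3 (19 nt, A=3 T=8 G=4 C=4): longest run = 3 ✓; length 19, outside 21–25 ✗; GC 8/19 = 42.1% ✓; 3' end GC has 2 G/C ✓ — fails.
P4 (21 nt, A=4 T=2 G=6 C=9): longest run = 3 ✓; length 21 ✓; GC 15/21 = 71.4%, outside 39.4–52.5% ✗; 3' end CC has 2 G/C ✓ — fails.
P5 (20 nt, A=3 T=6 G=8 C=3): longest run = 3 ✓; length 20, outside 21–25 ✗; GC 11/20 = 55.0%, outside 39.4–52.5% ✗; 3' end AA has 0 G/C, need ≥1 ✗ — fails.

P1 only.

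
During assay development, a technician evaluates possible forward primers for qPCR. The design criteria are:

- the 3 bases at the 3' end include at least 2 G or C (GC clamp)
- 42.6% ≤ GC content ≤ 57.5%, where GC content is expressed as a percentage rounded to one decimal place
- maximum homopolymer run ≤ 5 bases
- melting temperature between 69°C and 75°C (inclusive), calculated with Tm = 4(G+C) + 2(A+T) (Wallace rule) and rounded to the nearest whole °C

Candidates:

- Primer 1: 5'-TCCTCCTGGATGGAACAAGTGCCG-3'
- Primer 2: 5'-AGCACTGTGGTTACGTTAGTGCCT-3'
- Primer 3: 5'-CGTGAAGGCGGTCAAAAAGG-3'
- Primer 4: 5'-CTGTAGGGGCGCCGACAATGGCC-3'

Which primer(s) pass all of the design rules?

Primer 1 (24 nt, A=5 T=5 G=7 C=7): 3' end CCG has 3 G/C ✓; GC 14/24 = 58.3%, outside 42.6–57.5% ✗; longest run = 2 ✓; Tm = 2·10 + 4·14 = 76°C, outside 69–75°C ✗ — fails.
Primer 2 (24 nt, A=4 T=8 G=7 C=5): 3' end CCT has 2 G/C ✓; GC 12/24 = 50.0% ✓; longest run = 2 ✓; Tm = 2·12 + 4·12 = 72°C ✓ — passes.
Primer 3 (20 nt, A=7 T=2 G=8 C=3): 3' end AGG has 2 G/C ✓; GC 11/20 = 55.0% ✓; longest run = 5 ✓; Tm = 2·9 + 4·11 = 62°C, outside 69–75°C ✗ — fails.
Primer 4 (23 nt, A=4 T=3 G=9 C=7): 3' end GCC has 3 G/C ✓; GC 16/23 = 69.6%, outside 42.6–57.5% ✗; longest run = 4 ✓; Tm = 2·7 + 4·16 = 78°C, outside 69–75°C ✗ — fails.

Primer 2 only.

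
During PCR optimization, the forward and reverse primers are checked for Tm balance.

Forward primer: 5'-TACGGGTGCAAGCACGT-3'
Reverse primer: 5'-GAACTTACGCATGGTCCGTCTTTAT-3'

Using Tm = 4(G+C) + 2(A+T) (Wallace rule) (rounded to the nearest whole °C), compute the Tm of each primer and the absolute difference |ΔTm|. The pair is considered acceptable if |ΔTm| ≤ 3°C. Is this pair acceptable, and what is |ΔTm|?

Forward: A=4 T=3 G=6 C=4 → Tm = 2·7 + 4·10 = 54°C.
Reverse: A=5 T=9 G=5 C=6 → Tm = 2·14 + 4·11 = 72°C.
|ΔTm| = |54 − 72| = 18°C, > 3°C.

|ΔTm| = 18°C; the pair is not acceptable.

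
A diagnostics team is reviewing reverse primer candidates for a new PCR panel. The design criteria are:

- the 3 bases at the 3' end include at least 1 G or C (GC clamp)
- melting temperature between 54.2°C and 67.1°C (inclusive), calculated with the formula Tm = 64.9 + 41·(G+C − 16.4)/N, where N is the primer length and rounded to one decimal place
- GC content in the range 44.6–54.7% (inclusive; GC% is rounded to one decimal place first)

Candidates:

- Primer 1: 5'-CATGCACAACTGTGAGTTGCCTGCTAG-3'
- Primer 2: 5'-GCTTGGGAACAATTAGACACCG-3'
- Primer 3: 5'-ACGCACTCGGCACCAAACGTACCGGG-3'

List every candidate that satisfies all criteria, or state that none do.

Primer 1 and Primer 2.

Primer 1 (27 nt, A=6 T=7 G=7 C=7): 3' end TAG has 1 G/C ✓; Tm = 64.9 + 41·(14 − 16.4)/27 = 61.3°C ✓; GC 14/27 = 51.9% ✓ — passes.
Primer 2 (22 nt, A=7 T=4 G=6 C=5): 3' end CCG has 3 G/C ✓; Tm = 64.9 + 41·(11 − 16.4)/22 = 54.8°C ✓; GC 11/22 = 50.0% ✓ — passes.
Primer 3 (26 nt, A=7 T=2 G=7 C=10): 3' end GGG has 3 G/C ✓; Tm = 64.9 + 41·(17 − 16.4)/26 = 65.8°C ✓; GC 17/26 = 65.4%, outside 44.6–54.7% ✗ — fails.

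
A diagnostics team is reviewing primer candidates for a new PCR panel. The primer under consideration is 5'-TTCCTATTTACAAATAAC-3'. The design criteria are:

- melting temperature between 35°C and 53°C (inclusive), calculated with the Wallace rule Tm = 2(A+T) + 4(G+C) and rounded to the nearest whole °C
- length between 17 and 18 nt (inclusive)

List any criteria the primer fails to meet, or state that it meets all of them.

Base counts: A=7, T=7, G=0, C=4 (length 18).
Tm: Tm = 2·14 + 4·4 = 44°C ✓
length: length 18 ✓

Meets all criteria.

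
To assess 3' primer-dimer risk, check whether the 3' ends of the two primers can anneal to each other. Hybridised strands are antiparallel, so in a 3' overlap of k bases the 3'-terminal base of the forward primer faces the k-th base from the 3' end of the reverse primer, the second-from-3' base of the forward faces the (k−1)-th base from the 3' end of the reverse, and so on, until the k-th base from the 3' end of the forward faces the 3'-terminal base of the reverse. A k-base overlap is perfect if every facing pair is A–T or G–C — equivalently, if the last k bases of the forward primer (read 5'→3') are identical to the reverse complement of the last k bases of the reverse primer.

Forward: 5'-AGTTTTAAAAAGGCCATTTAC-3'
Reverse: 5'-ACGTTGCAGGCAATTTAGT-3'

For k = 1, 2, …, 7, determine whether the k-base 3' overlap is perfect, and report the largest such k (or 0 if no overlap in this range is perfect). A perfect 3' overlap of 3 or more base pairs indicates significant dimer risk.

Longest perfect overlap: 2 complementary base pairs; below the dimer-risk threshold (threshold 3).

Last 7 bases (5'→3') — forward …CATTTAC, reverse …ATTTAGT.
Reverse complement of the reverse primer's last 7 bases: ACTAAAT; its first k bases are the reverse complement of the reverse primer's last k bases, so a perfect k-base overlap needs the forward primer's last k bases to equal them.
Comparing (forward last k vs required): k=1: C vs A ✗; k=2: AC vs AC ✓; k=3: TAC vs ACT ✗; k=4: TTAC vs ACTA ✗; k=5: TTTAC vs ACTAA ✗; k=6: ATTTAC vs ACTAAA ✗; k=7: CATTTAC vs ACTAAAT ✗.
Only k = 2 is perfect, so the longest perfect 3' overlap is 2.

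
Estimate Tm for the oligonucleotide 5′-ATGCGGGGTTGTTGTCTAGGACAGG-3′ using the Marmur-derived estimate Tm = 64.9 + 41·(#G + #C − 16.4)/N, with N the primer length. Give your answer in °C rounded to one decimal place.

61.0°C

Base counts: A=4, T=7, G=11, C=3; G+C = 14, N = 25.
Tm = 64.9 + 41·(14 − 16.4)/25 = 64.9 + -98.40/25 = 61.0°C.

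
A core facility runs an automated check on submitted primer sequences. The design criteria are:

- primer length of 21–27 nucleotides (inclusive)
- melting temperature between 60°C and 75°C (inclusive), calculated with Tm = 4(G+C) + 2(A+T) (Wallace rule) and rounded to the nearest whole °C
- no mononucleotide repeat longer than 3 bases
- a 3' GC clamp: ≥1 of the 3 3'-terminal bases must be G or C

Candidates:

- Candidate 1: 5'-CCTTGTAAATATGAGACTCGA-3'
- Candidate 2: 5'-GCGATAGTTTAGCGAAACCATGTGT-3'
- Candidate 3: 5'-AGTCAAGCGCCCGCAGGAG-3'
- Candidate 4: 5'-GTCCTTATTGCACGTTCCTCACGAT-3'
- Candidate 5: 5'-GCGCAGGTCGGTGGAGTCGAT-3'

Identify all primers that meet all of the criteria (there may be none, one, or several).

Candidate 1 (21 nt, A=7 T=6 G=4 C=4): length 21 ✓; Tm = 2·13 + 4·8 = 58°C, outside 60–75°C ✗; longest run = 3 ✓; 3' end CGA has 2 G/C ✓ — fails.
Candidate 2 (25 nt, A=7 T=7 G=7 C=4): length 25 ✓; Tm = 2·14 + 4·11 = 72°C ✓; longest run = 3 ✓; 3' end TGT has 1 G/C ✓ — passes.
Candidate 3 (19 nt, A=5 T=1 G=7 C=6): length 19, outside 21–27 ✗; Tm = 2·6 + 4·13 = 64°C ✓; longest run = 3 ✓; 3' end GAG has 2 G/C ✓ — fails.
Candidate 4 (25 nt, A=4 T=9 G=4 C=8): length 25 ✓; Tm = 2·13 + 4·12 = 74°C ✓; longest run = 2 ✓; 3' end GAT has 1 G/C ✓ — passes.
Candidate 5 (21 nt, A=3 T=4 G=10 C=4): length 21 ✓; Tm = 2·7 + 4·14 = 70°C ✓; longest run = 2 ✓; 3' end GAT has 1 G/C ✓ — passes.

Candidate 2, Candidate 4 and Candidate 5.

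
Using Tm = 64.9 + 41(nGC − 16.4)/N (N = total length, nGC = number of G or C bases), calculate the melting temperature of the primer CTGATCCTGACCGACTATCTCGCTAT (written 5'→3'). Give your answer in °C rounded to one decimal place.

Base counts: A=5, T=8, G=4, C=9; G+C = 13, N = 26.
Tm = 64.9 + 41·(13 − 16.4)/26 = 64.9 + -139.40/26 = 59.5°C.

59.5°C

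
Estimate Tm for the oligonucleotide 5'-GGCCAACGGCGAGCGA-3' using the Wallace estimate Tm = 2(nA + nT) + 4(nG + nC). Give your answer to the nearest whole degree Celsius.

56°C

Base counts: A=4, T=0, G=7, C=5 (length 16).
Tm = 2·(4+0) + 4·(7+5) = 2·4 + 4·12 = 8 + 48 = 56°C.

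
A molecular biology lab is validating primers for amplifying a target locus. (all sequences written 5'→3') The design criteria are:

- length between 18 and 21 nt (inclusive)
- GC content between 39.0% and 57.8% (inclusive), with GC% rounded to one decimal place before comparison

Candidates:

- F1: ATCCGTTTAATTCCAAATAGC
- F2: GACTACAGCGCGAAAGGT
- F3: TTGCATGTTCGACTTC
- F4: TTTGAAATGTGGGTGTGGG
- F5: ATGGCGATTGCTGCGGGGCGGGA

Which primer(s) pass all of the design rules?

F1 (21 nt, A=7 T=7 G=2 C=5): length 21 ✓; GC 7/21 = 33.3%, outside 39.0–57.8% ✗ — fails.
F2 (18 nt, A=6 T=2 G=6 C=4): length 18 ✓; GC 10/18 = 55.6% ✓ — passes.
F3 (16 nt, A=2 T=7 G=3 C=4): length 16, outside 18–21 ✗; GC 7/16 = 43.8% ✓ — fails.
F4 (19 nt, A=3 T=7 G=9 C=0): length 19 ✓; GC 9/19 = 47.4% ✓ — passes.
F5 (23 nt, A=3 T=4 G=12 C=4): length 23, outside 18–21 ✗; GC 16/23 = 69.6%, outside 39.0–57.8% ✗ — fails.

F2 and F4.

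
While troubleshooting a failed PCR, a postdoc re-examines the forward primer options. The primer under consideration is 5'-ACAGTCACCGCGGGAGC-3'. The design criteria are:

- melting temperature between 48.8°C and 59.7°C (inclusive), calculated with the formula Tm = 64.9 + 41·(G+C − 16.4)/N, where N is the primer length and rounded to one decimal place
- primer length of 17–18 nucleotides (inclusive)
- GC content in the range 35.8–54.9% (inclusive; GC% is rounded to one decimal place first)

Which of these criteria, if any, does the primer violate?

Fails: GC content.

Base counts: A=4, T=1, G=6, C=6 (length 17).
Tm: Tm = 64.9 + 41·(12 − 16.4)/17 = 54.3°C ✓
length: length 17 ✓
GC content: GC 12/17 = 70.6%, outside 35.8–54.9% ✗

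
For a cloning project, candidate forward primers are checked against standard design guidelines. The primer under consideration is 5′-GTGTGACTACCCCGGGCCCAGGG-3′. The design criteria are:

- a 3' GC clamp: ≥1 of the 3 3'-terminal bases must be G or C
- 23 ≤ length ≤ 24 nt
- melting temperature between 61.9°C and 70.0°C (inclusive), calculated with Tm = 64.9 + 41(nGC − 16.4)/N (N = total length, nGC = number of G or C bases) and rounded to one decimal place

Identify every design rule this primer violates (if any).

Meets all criteria.

Base counts: A=3, T=3, G=9, C=8 (length 23).
GC clamp: 3' end GGG has 3 G/C ✓
length: length 23 ✓
Tm: Tm = 64.9 + 41·(17 − 16.4)/23 = 66.0°C ✓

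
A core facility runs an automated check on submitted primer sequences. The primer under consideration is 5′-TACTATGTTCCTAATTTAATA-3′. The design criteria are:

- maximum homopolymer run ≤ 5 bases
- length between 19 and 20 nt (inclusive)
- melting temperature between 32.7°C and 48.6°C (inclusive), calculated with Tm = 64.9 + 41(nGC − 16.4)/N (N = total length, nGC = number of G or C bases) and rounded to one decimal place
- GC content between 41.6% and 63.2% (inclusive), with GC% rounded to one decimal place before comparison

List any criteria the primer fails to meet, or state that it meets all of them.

Base counts: A=7, T=10, G=1, C=3 (length 21).
homopolymer run: longest run = 3 ✓
length: length 21, outside 19–20 ✗
Tm: Tm = 64.9 + 41·(4 − 16.4)/21 = 40.7°C ✓
GC content: GC 4/21 = 19.0%, outside 41.6–63.2% ✗

Fails: length, GC content.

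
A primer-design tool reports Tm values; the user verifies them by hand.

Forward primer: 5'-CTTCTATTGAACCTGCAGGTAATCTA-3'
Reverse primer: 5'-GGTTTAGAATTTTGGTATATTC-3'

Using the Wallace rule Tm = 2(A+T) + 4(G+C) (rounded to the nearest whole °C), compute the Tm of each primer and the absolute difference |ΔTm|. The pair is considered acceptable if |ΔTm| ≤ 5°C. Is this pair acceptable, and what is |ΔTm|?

|ΔTm| = 16°C; the pair is not acceptable.

Forward: A=7 T=9 G=4 C=6 → Tm = 2·16 + 4·10 = 72°C.
Reverse: A=5 T=11 G=5 C=1 → Tm = 2·16 + 4·6 = 56°C.
|ΔTm| = |72 − 56| = 16°C, > 5°C.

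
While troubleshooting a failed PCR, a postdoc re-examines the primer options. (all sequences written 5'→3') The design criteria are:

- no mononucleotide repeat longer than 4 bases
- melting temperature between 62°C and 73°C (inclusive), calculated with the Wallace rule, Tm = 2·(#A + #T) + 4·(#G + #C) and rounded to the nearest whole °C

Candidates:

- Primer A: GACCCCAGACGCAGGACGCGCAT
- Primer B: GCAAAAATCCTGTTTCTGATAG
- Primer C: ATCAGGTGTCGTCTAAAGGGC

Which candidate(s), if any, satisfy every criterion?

Primer C only.

Primer A (23 nt, A=6 T=1 G=7 C=9): longest run = 4 ✓; Tm = 2·7 + 4·16 = 78°C, outside 62–73°C ✗ — fails.
Primer B (22 nt, A=7 T=7 G=4 C=4): longest run = 5, exceeds 4 ✗; Tm = 2·14 + 4·8 = 60°C, outside 62–73°C ✗ — fails.
Primer C (21 nt, A=5 T=5 G=7 C=4): longest run = 3 ✓; Tm = 2·10 + 4·11 = 64°C ✓ — passes.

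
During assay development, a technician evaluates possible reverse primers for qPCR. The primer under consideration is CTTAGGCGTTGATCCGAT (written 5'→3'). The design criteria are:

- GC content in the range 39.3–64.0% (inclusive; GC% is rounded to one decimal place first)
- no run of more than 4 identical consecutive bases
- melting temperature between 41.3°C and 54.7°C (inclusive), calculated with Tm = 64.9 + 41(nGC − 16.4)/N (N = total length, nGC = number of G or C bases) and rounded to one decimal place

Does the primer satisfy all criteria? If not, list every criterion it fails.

Base counts: A=3, T=6, G=5, C=4 (length 18).
GC content: GC 9/18 = 50.0% ✓
homopolymer run: longest run = 2 ✓
Tm: Tm = 64.9 + 41·(9 − 16.4)/18 = 48.0°C ✓

Meets all criteria.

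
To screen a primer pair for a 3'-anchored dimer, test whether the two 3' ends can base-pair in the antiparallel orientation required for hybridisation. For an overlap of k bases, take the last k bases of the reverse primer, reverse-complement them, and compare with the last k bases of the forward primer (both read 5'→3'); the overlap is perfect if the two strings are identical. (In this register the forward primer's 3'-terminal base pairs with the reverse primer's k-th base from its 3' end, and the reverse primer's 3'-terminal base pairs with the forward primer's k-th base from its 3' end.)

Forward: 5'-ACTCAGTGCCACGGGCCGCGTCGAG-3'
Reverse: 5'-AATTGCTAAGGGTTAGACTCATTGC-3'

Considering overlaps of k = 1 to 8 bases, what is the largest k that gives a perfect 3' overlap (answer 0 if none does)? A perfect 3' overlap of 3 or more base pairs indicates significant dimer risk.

Last 8 bases (5'→3') — forward …GCGTCGAG, reverse …CTCATTGC.
Reverse complement of the reverse primer's last 8 bases: GCAATGAG; its first k bases are the reverse complement of the reverse primer's last k bases, so a perfect k-base overlap needs the forward primer's last k bases to equal them.
Comparing (forward last k vs required): k=1: G vs G ✓; k=2: AG vs GC ✗; k=3: GAG vs GCA ✗; k=4: CGAG vs GCAA ✗; k=5: TCGAG vs GCAAT ✗; k=6: GTCGAG vs GCAATG ✗; k=7: CGTCGAG vs GCAATGA ✗; k=8: GCGTCGAG vs GCAATGAG ✗.
Only k = 1 is perfect, so the longest perfect 3' overlap is 1.

Longest perfect overlap: 1 complementary base pair; below the dimer-risk threshold (threshold 3).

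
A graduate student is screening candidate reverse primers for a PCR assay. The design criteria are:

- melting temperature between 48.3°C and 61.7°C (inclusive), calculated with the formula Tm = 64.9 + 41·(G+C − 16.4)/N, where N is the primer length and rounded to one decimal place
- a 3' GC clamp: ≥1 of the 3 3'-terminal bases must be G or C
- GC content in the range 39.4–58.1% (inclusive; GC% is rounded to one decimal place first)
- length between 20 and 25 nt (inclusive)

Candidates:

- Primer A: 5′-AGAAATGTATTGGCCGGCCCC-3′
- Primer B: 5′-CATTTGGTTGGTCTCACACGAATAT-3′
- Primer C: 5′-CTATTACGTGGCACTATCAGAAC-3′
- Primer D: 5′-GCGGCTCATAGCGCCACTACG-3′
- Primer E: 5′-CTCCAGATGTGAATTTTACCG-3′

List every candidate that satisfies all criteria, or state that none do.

Primer A (21 nt, A=5 T=4 G=6 C=6): Tm = 64.9 + 41·(12 − 16.4)/21 = 56.3°C ✓; 3' end CCC has 3 G/C ✓; GC 12/21 = 57.1% ✓; length 21 ✓ — passes.
Primer B (25 nt, A=6 T=9 G=5 C=5): Tm = 64.9 + 41·(10 − 16.4)/25 = 54.4°C ✓; 3' end TAT has 0 G/C, need ≥1 ✗; GC 10/25 = 40.0% ✓; length 25 ✓ — fails.
Primer C (23 nt, A=7 T=6 G=4 C=6): Tm = 64.9 + 41·(10 − 16.4)/23 = 53.5°C ✓; 3' end AAC has 1 G/C ✓; GC 10/23 = 43.5% ✓; length 23 ✓ — passes.
Primer D (21 nt, A=4 T=3 G=6 C=8): Tm = 64.9 + 41·(14 − 16.4)/21 = 60.2°C ✓; 3' end ACG has 2 G/C ✓; GC 14/21 = 66.7%, outside 39.4–58.1% ✗; length 21 ✓ — fails.
Primer E (21 nt, A=5 T=7 G=4 C=5): Tm = 64.9 + 41·(9 − 16.4)/21 = 50.5°C ✓; 3' end CCG has 3 G/C ✓; GC 9/21 = 42.9% ✓; length 21 ✓ — passes.

Primer A, Primer C and Primer E.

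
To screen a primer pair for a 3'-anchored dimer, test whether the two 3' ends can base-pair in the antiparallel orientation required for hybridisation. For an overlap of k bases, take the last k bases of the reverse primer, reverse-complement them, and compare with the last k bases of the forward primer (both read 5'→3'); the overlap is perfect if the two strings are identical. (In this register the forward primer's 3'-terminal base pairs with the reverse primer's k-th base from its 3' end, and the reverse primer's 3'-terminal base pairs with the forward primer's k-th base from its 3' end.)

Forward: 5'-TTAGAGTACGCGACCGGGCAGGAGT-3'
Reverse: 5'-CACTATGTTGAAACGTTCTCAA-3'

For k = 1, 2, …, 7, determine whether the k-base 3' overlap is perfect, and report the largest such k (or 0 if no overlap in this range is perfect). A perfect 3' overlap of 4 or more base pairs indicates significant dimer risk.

Last 7 bases (5'→3') — forward …CAGGAGT, reverse …TTCTCAA.
Reverse complement of the reverse primer's last 7 bases: TTGAGAA; its first k bases are the reverse complement of the reverse primer's last k bases, so a perfect k-base overlap needs the forward primer's last k bases to equal them.
Comparing (forward last k vs required): k=1: T vs T ✓; k=2: GT vs TT ✗; k=3: AGT vs TTG ✗; k=4: GAGT vs TTGA ✗; k=5: GGAGT vs TTGAG ✗; k=6: AGGAGT vs TTGAGA ✗; k=7: CAGGAGT vs TTGAGAA ✗.
Only k = 1 is perfect, so the longest perfect 3' overlap is 1.

Longest perfect overlap: 1 complementary base pair; below the dimer-risk threshold (threshold 4).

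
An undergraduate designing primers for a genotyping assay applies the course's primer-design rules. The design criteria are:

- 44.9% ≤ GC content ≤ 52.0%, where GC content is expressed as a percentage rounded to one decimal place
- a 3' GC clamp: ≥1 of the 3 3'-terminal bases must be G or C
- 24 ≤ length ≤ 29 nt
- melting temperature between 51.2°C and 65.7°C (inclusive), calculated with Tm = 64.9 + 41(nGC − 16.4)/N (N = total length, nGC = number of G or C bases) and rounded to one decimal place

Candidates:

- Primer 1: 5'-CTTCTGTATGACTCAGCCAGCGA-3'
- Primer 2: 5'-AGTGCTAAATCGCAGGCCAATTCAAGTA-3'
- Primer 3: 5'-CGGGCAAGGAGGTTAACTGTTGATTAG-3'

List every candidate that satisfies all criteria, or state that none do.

Primer 1 (23 nt, A=5 T=6 G=5 C=7): GC 12/23 = 52.2%, outside 44.9–52.0% ✗; 3' end CGA has 2 G/C ✓; length 23, outside 24–29 ✗; Tm = 64.9 + 41·(12 − 16.4)/23 = 57.1°C ✓ — fails.
Primer 2 (28 nt, A=10 T=6 G=6 C=6): GC 12/28 = 42.9%, outside 44.9–52.0% ✗; 3' end GTA has 1 G/C ✓; length 28 ✓; Tm = 64.9 + 41·(12 − 16.4)/28 = 58.5°C ✓ — fails.
Primer 3 (27 nt, A=7 T=7 G=10 C=3): GC 13/27 = 48.1% ✓; 3' end TAG has 1 G/C ✓; length 27 ✓; Tm = 64.9 + 41·(13 − 16.4)/27 = 59.7°C ✓ — passes.

Primer 3 only.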